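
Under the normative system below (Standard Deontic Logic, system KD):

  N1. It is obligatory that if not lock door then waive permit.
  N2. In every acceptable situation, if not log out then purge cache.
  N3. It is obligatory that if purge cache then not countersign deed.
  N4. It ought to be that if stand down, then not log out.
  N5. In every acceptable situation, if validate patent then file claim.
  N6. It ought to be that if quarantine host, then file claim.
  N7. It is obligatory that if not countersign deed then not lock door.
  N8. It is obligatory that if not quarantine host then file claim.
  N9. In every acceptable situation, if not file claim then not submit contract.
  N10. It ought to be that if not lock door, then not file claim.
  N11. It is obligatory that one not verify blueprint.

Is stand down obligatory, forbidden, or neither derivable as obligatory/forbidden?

By case analysis on ¬quarantine_host: premise 8 gives O(¬quarantine_host → file_claim) and premise 6 gives O(quarantine_host → file_claim), so O(file_claim) either way.
Premise 10, O(¬lock_door → ¬file_claim), contraposes to O(file_claim → lock_door); with O(file_claim) we get O(lock_door).
The contrapositive of premise 7 (O(¬countersign_deed → ¬lock_door)) is O(lock_door → countersign_deed), and O(lock_door) is already established, so O(countersign_deed).
Premise 3, O(purge_cache → ¬countersign_deed), contraposes to O(countersign_deed → ¬purge_cache); with O(countersign_deed) we get O(¬purge_cache).
Premise 2, O(¬log_out → purge_cache), contraposes to O(¬purge_cache → log_out); with O(¬purge_cache) we get O(log_out).
The contrapositive of premise 4 (O(stand_down → ¬log_out)) is O(log_out → ¬stand_down), and O(log_out) is already established, so O(¬stand_down).
Premises 1, 5, 9, 11 do not contribute to this derivation.
Thus O(¬stand_down), which is F(stand_down): stand_down is forbidden.

Forbidden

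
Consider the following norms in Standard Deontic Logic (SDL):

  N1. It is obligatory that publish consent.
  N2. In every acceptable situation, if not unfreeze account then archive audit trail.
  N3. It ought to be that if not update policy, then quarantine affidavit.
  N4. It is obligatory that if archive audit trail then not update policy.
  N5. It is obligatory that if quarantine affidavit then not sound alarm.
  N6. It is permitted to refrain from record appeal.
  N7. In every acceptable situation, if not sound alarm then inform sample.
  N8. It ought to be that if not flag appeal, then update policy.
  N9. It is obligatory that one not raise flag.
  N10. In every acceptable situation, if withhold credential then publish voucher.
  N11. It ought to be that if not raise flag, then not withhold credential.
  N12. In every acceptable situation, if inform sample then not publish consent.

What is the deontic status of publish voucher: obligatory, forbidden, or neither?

Neither

Premise 10 is O(withhold_credential → publish_voucher), but O(withhold_credential) is not derivable from the premises, so it does not yield O(publish_voucher).
No premise or chain of K-axiom applications forces O(publish_voucher), and none forces O(¬publish_voucher). So publish_voucher is neither obligatory nor forbidden under these norms.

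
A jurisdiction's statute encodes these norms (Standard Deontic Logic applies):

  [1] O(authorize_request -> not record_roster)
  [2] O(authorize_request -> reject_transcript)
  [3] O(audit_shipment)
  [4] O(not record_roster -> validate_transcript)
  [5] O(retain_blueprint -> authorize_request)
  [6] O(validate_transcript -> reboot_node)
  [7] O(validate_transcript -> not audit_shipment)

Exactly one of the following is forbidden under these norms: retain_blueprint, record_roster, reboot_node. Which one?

Premise 3 states O(audit_shipment) outright.
Premise 7, O(validate_transcript -> not audit_shipment), contraposes to O(audit_shipment -> not validate_transcript); with O(audit_shipment) we get O(not validate_transcript).
Premise 4 is O(not record_roster -> validate_transcript); contrapositively O(not validate_transcript -> record_roster). Since O(not validate_transcript) holds, K gives O(record_roster).
Premise 1 is O(authorize_request -> not record_roster); contrapositively O(record_roster -> not authorize_request). Since O(record_roster) holds, K gives O(not authorize_request).
Premise 5, O(retain_blueprint -> authorize_request), contraposes to O(not authorize_request -> not retain_blueprint); with O(not authorize_request) we get O(not retain_blueprint).
So O(not retain_blueprint) holds, i.e. retain_blueprint is forbidden. None of the other listed options is forbidden under the premises.

retain_blueprint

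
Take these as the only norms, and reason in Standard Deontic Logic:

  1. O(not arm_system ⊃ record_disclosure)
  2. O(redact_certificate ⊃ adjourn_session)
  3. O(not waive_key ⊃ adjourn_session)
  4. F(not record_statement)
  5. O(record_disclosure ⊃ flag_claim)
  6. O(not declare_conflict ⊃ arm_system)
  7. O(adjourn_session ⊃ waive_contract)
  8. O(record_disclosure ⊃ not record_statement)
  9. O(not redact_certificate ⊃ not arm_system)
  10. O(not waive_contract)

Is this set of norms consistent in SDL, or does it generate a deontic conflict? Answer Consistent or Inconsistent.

Inconsistent

Premise 4 is F(not record_statement), i.e. O(record_statement).
Premise 8, O(record_disclosure ⊃ not record_statement), contraposes to O(record_statement ⊃ not record_disclosure); with O(record_statement) we get O(not record_disclosure).
Premise 1 is O(not arm_system ⊃ record_disclosure); contrapositively O(not record_disclosure ⊃ arm_system). Since O(not record_disclosure) holds, K gives O(arm_system).
Premise 9, O(not redact_certificate ⊃ not arm_system), contraposes to O(arm_system ⊃ redact_certificate); with O(arm_system) we get O(redact_certificate).
With premise 2, O(redact_certificate ⊃ adjourn_session), the K-axiom yields O(adjourn_session).
Premise 7 is O(adjourn_session ⊃ waive_contract); since O(adjourn_session), deontic closure gives O(waive_contract).
Yet premise 10 states O(not waive_contract).
We now have both O(waive_contract) and O(not waive_contract) — waive_contract is simultaneously obligatory and forbidden, violating the D-axiom.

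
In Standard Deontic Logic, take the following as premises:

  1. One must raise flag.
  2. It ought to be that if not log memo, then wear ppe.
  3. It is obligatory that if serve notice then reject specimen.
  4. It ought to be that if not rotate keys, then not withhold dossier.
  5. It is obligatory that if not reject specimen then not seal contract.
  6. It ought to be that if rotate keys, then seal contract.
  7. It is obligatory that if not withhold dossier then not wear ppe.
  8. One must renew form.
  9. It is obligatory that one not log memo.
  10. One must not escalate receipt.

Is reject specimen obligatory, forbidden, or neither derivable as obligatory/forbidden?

Obligatory

Premise 9 states O(¬log_memo) outright.
Applying K to premise 2 (O(¬log_memo → wear_ppe)) and O(¬log_memo) yields O(wear_ppe).
The contrapositive of premise 7 (O(¬withhold_dossier → ¬wear_ppe)) is O(wear_ppe → withhold_dossier), and O(wear_ppe) is already established, so O(withhold_dossier).
Premise 4 is O(¬rotate_keys → ¬withhold_dossier); contrapositively O(withhold_dossier → rotate_keys). Since O(withhold_dossier) holds, K gives O(rotate_keys).
Premise 6 is O(rotate_keys → seal_contract); since O(rotate_keys), deontic closure gives O(seal_contract).
Premise 5, O(¬reject_specimen → ¬seal_contract), contraposes to O(seal_contract → reject_specimen); with O(seal_contract) we get O(reject_specimen).
Premises 1, 3, 8, 10 do not contribute to this derivation.
Hence reject_specimen is obligatory.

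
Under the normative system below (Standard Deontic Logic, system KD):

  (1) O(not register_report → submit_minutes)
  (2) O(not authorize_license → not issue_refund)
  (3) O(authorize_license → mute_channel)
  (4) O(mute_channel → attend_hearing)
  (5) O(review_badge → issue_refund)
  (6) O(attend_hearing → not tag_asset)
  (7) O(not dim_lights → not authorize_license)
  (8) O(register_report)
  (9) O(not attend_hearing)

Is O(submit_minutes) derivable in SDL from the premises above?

No

Premise 1 is O(not register_report → submit_minutes), but O(not register_report) is not derivable from the premises, so it does not yield O(submit_minutes).
No other premise forces O(submit_minutes). An ideal world satisfying every premise can still have submit_minutes false, so O(submit_minutes) is not derivable.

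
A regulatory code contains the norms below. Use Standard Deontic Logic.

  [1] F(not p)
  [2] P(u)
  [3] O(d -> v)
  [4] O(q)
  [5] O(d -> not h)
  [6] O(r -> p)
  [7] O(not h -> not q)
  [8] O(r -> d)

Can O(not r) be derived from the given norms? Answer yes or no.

Yes

Premise 4 states O(q) outright.
Premise 7, O(not h -> not q), contraposes to O(q -> h); with O(q) we get O(h).
Premise 5, O(d -> not h), contraposes to O(h -> not d); with O(h) we get O(not d).
Premise 8 is O(r -> d); contrapositively O(not d -> not r). Since O(not d) holds, K gives O(not r).
Premises 1, 2, 3, 6 do not contribute to this derivation.
So O(not r) follows.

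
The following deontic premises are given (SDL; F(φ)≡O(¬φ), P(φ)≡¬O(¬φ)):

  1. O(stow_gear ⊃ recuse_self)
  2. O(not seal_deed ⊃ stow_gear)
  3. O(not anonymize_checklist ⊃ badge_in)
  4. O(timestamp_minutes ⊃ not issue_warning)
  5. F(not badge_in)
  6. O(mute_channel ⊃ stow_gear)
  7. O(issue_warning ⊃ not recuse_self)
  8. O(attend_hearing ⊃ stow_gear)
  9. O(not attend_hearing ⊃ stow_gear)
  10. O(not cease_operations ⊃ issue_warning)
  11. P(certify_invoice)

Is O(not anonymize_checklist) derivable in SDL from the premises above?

Premise 3 is O(not anonymize_checklist ⊃ badge_in); even if O(badge_in) held, inferring O(not anonymize_checklist) would be affirming the consequent — invalid.
No other premise forces O(not anonymize_checklist). An ideal world satisfying every premise can still have not anonymize_checklist false, so O(not anonymize_checklist) is not derivable.

No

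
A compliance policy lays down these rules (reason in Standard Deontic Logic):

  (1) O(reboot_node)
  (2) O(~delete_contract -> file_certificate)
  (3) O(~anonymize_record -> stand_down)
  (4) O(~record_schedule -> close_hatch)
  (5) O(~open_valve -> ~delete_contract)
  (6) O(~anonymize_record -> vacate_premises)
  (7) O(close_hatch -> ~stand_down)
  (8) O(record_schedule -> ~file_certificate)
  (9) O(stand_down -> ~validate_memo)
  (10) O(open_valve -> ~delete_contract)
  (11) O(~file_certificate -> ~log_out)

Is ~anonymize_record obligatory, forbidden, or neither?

Forbidden

Premises 5 and 10 are O(~open_valve -> ~delete_contract) and O(open_valve -> ~delete_contract); every ideal world satisfies ~open_valve or open_valve, so in either case ~delete_contract holds — hence O(~delete_contract).
Premise 2 is O(~delete_contract -> file_certificate); since O(~delete_contract), deontic closure gives O(file_certificate).
Premise 8, O(record_schedule -> ~file_certificate), contraposes to O(file_certificate -> ~record_schedule); with O(file_certificate) we get O(~record_schedule).
From O(~record_schedule) and premise 4, O(~record_schedule -> close_hatch), we obtain O(close_hatch).
From O(close_hatch) and premise 7, O(close_hatch -> ~stand_down), we obtain O(~stand_down).
The contrapositive of premise 3 (O(~anonymize_record -> stand_down)) is O(~stand_down -> anonymize_record), and O(~stand_down) is already established, so O(anonymize_record).
Premises 1, 6, 9, 11 do not contribute to this derivation.
Thus O(anonymize_record), which is F(~anonymize_record): ~anonymize_record is forbidden.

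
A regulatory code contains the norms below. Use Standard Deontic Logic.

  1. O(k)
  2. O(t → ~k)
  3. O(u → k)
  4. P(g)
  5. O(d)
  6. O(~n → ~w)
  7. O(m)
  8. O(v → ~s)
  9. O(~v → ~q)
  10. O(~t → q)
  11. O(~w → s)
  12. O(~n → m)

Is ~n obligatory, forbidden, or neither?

Premise 1 states O(k) outright.
Premise 2 is O(t → ~k); contrapositively O(k → ~t). Since O(k) holds, K gives O(~t).
From O(~t) and premise 10, O(~t → q), we obtain O(q).
Premise 9, O(~v → ~q), contraposes to O(q → v); with O(q) we get O(v).
From O(v) and premise 8, O(v → ~s), we obtain O(~s).
Premise 11 is O(~w → s); contrapositively O(~s → w). Since O(~s) holds, K gives O(w).
Premise 6, O(~n → ~w), contraposes to O(w → n); with O(w) we get O(n).
Premises 3, 4, 5, 7, 12 do not contribute to this derivation.
Thus O(n), which is F(~n): ~n is forbidden.

Forbidden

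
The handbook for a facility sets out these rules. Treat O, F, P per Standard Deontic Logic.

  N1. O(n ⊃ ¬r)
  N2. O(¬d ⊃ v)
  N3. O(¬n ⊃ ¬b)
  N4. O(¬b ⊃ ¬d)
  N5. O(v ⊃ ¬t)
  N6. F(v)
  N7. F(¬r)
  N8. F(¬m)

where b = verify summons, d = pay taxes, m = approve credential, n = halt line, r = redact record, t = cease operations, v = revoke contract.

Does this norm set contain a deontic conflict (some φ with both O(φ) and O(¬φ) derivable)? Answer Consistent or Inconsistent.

Inconsistent

F(v) at premise 6 means O(¬v).
Premise 2 is O(¬d ⊃ v); contrapositively O(¬v ⊃ d). Since O(¬v) holds, K gives O(d).
Premise 4 is O(¬b ⊃ ¬d); contrapositively O(d ⊃ b). Since O(d) holds, K gives O(b).
Premise 3, O(¬n ⊃ ¬b), contraposes to O(b ⊃ n); with O(b) we get O(n).
From O(n) and premise 1, O(n ⊃ ¬r), we obtain O(¬r).
Yet premise 7 is F(¬r), i.e. O(r).
We now have both O(¬r) and O(r) — r is simultaneously obligatory and forbidden, violating the D-axiom.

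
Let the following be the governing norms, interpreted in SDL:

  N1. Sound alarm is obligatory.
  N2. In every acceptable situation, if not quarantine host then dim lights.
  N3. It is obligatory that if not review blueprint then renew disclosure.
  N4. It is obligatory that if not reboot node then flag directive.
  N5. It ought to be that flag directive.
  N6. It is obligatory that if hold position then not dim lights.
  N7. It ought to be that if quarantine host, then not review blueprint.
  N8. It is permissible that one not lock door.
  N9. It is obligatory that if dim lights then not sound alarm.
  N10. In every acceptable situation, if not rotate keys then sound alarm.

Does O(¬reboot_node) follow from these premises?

Premise 4 is O(¬reboot_node → flag_directive); even if O(flag_directive) held, inferring O(¬reboot_node) would be affirming the consequent — invalid.
No other premise forces O(¬reboot_node). An ideal world satisfying every premise can still have ¬reboot_node false, so O(¬reboot_node) is not derivable.

No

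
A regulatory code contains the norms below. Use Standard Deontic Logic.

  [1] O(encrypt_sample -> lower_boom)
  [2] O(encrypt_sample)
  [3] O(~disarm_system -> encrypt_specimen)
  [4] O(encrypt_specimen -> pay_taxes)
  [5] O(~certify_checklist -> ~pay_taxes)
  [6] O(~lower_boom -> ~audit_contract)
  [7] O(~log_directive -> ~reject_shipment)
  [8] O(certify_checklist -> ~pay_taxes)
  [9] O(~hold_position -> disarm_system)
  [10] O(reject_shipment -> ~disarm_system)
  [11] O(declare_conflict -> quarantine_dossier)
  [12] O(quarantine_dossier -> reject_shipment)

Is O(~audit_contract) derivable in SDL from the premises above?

No

Premise 6 is O(~lower_boom -> ~audit_contract), but O(~lower_boom) is not derivable from the premises, so it does not yield O(~audit_contract).
No other premise forces O(~audit_contract). An ideal world satisfying every premise can still have ~audit_contract false, so O(~audit_contract) is not derivable.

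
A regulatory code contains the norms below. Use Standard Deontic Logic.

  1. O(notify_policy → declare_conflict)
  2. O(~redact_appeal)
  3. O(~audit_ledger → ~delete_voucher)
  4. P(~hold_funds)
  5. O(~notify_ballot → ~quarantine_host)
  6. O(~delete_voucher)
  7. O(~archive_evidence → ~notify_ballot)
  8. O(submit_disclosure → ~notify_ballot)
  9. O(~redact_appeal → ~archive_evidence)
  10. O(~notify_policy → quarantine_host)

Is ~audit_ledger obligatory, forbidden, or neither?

Premise 3 is O(~audit_ledger → ~delete_voucher); even if O(~delete_voucher) held, inferring O(~audit_ledger) would be affirming the consequent — invalid.
No premise or chain of K-axiom applications forces O(~audit_ledger), and none forces O(audit_ledger). So ~audit_ledger is neither obligatory nor forbidden under these norms.

Neither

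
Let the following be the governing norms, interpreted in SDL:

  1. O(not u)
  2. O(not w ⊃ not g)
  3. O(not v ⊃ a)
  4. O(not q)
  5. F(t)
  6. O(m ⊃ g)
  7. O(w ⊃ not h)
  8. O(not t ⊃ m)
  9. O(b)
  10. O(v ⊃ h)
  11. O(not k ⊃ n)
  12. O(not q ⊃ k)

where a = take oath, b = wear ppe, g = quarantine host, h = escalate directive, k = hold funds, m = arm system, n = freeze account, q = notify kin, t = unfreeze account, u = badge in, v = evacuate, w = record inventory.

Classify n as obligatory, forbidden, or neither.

Neither

Premise 11 is O(not k ⊃ n), but O(not k) is not derivable from the premises, so it does not yield O(n).
No premise or chain of K-axiom applications forces O(n), and none forces O(not n). So n is neither obligatory nor forbidden under these norms.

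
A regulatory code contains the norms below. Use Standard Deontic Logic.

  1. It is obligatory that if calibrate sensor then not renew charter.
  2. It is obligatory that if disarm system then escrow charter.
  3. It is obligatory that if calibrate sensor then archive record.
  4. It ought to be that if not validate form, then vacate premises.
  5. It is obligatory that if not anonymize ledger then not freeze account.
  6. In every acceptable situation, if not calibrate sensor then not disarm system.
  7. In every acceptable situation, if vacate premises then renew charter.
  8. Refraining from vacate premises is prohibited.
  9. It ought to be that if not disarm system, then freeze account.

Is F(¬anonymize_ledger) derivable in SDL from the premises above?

Yes

Premise 8 is F(¬vacate_premises), i.e. O(vacate_premises).
With premise 7, O(vacate_premises → renew_charter), the K-axiom yields O(renew_charter).
The contrapositive of premise 1 (O(calibrate_sensor → ¬renew_charter)) is O(renew_charter → ¬calibrate_sensor), and O(renew_charter) is already established, so O(¬calibrate_sensor).
Applying K to premise 6 (O(¬calibrate_sensor → ¬disarm_system)) and O(¬calibrate_sensor) yields O(¬disarm_system).
Applying K to premise 9 (O(¬disarm_system → freeze_account)) and O(¬disarm_system) yields O(freeze_account).
The contrapositive of premise 5 (O(¬anonymize_ledger → ¬freeze_account)) is O(freeze_account → anonymize_ledger), and O(freeze_account) is already established, so O(anonymize_ledger).
Premises 2, 3, 4 do not contribute to this derivation.
So O(anonymize_ledger) holds, i.e. F(¬anonymize_ledger). The claim follows.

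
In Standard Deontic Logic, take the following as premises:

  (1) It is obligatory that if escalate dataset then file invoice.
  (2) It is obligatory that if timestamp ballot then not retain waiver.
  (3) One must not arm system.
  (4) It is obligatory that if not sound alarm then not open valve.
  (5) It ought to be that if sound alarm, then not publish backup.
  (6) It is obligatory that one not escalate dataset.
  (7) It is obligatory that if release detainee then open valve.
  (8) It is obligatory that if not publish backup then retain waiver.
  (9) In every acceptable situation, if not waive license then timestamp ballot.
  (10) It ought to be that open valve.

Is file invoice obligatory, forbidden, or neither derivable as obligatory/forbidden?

Neither

Premise 1 is O(escalate_dataset → file_invoice), but O(escalate_dataset) is not derivable from the premises, so it does not yield O(file_invoice).
No premise or chain of K-axiom applications forces O(file_invoice), and none forces O(¬file_invoice). So file_invoice is neither obligatory nor forbidden under these norms.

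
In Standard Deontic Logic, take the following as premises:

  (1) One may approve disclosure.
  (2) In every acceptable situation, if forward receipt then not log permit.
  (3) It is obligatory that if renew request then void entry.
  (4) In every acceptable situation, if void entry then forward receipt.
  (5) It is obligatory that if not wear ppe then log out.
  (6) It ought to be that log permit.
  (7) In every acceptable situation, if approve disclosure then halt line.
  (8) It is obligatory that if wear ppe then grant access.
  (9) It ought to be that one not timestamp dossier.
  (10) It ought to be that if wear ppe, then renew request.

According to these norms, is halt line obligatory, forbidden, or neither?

Neither

Premise 7 is O(approve_disclosure → halt_line), but O(approve_disclosure) is not derivable from the premises (the permission P(approve_disclosure) asserts only ¬O(¬approve_disclosure), not O(approve_disclosure)), so it does not yield O(halt_line).
No premise or chain of K-axiom applications forces O(halt_line), and none forces O(¬halt_line). So halt_line is neither obligatory nor forbidden under these norms.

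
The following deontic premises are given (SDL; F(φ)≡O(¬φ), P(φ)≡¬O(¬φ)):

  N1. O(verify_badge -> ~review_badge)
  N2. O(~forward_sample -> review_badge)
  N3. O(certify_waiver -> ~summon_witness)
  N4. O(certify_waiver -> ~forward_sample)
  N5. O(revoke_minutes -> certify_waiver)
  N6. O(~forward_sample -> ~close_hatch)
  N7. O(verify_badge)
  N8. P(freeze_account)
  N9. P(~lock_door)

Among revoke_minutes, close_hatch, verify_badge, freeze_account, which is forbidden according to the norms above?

revoke_minutes

From premise 7 we have O(verify_badge).
Premise 1 is O(verify_badge -> ~review_badge); since O(verify_badge), deontic closure gives O(~review_badge).
Premise 2, O(~forward_sample -> review_badge), contraposes to O(~review_badge -> forward_sample); with O(~review_badge) we get O(forward_sample).
Premise 4, O(certify_waiver -> ~forward_sample), contraposes to O(forward_sample -> ~certify_waiver); with O(forward_sample) we get O(~certify_waiver).
Premise 5, O(revoke_minutes -> certify_waiver), contraposes to O(~certify_waiver -> ~revoke_minutes); with O(~certify_waiver) we get O(~revoke_minutes).
So O(~revoke_minutes) holds, i.e. revoke_minutes is forbidden. None of the other listed options is forbidden under the premises.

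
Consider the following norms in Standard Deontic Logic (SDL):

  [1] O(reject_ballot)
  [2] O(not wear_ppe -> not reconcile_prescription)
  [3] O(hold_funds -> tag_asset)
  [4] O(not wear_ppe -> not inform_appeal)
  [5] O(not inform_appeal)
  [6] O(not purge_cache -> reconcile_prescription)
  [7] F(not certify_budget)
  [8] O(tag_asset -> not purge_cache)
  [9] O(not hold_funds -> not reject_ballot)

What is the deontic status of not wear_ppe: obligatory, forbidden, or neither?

Forbidden

Premise 1 gives O(reject_ballot).
Premise 9, O(not hold_funds -> not reject_ballot), contraposes to O(reject_ballot -> hold_funds); with O(reject_ballot) we get O(hold_funds).
With premise 3, O(hold_funds -> tag_asset), the K-axiom yields O(tag_asset).
Applying K to premise 8 (O(tag_asset -> not purge_cache)) and O(tag_asset) yields O(not purge_cache).
Premise 6 is O(not purge_cache -> reconcile_prescription); since O(not purge_cache), deontic closure gives O(reconcile_prescription).
The contrapositive of premise 2 (O(not wear_ppe -> not reconcile_prescription)) is O(reconcile_prescription -> wear_ppe), and O(reconcile_prescription) is already established, so O(wear_ppe).
Premises 4, 5, 7 do not contribute to this derivation.
Thus O(wear_ppe), which is F(not wear_ppe): not wear_ppe is forbidden.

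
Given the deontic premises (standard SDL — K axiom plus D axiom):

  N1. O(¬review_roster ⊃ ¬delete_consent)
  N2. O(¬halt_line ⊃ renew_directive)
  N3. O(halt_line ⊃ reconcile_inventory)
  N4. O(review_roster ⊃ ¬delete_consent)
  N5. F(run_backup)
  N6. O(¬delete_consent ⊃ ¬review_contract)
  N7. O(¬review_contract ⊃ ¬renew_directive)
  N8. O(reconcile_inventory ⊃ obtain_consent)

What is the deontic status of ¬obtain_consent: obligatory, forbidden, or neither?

Premises 1 and 4 are O(¬review_roster ⊃ ¬delete_consent) and O(review_roster ⊃ ¬delete_consent); every ideal world satisfies ¬review_roster or review_roster, so in either case ¬delete_consent holds — hence O(¬delete_consent).
Premise 6 is O(¬delete_consent ⊃ ¬review_contract); since O(¬delete_consent), deontic closure gives O(¬review_contract).
Applying K to premise 7 (O(¬review_contract ⊃ ¬renew_directive)) and O(¬review_contract) yields O(¬renew_directive).
The contrapositive of premise 2 (O(¬halt_line ⊃ renew_directive)) is O(¬renew_directive ⊃ halt_line), and O(¬renew_directive) is already established, so O(halt_line).
From O(halt_line) and premise 3, O(halt_line ⊃ reconcile_inventory), we obtain O(reconcile_inventory).
Premise 8 is O(reconcile_inventory ⊃ obtain_consent); since O(reconcile_inventory), deontic closure gives O(obtain_consent).
Premise 5 does not contribute to this derivation.
Thus O(obtain_consent), which is F(¬obtain_consent): ¬obtain_consent is forbidden.

Forbidden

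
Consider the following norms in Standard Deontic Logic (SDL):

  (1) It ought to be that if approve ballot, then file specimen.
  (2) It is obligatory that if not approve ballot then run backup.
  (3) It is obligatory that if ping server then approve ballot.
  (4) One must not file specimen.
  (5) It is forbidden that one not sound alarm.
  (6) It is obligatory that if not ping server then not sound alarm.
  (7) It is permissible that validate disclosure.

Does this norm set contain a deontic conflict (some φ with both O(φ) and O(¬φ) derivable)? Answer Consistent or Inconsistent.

Inconsistent

Premise 5, F(¬sound_alarm), is equivalent to O(sound_alarm).
Premise 6, O(¬ping_server → ¬sound_alarm), contraposes to O(sound_alarm → ping_server); with O(sound_alarm) we get O(ping_server).
From O(ping_server) and premise 3, O(ping_server → approve_ballot), we obtain O(approve_ballot).
From O(approve_ballot) and premise 1, O(approve_ballot → file_specimen), we obtain O(file_specimen).
Yet premise 4 is F(file_specimen), i.e. O(¬file_specimen).
We now have both O(file_specimen) and O(¬file_specimen) — file_specimen is simultaneously obligatory and forbidden, violating the D-axiom.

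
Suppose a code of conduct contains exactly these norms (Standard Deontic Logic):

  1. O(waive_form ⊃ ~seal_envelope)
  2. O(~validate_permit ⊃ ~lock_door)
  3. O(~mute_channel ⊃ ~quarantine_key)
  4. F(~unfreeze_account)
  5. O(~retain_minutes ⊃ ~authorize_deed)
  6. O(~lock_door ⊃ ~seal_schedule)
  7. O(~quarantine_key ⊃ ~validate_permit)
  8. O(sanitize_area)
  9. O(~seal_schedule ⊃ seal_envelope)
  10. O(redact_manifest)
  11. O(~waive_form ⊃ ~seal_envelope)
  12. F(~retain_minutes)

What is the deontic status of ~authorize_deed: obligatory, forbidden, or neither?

Premise 5 is O(~retain_minutes ⊃ ~authorize_deed), but O(~retain_minutes) is not derivable from the premises, so it does not yield O(~authorize_deed).
No premise or chain of K-axiom applications forces O(~authorize_deed), and none forces O(authorize_deed). So ~authorize_deed is neither obligatory nor forbidden under these norms.

Neither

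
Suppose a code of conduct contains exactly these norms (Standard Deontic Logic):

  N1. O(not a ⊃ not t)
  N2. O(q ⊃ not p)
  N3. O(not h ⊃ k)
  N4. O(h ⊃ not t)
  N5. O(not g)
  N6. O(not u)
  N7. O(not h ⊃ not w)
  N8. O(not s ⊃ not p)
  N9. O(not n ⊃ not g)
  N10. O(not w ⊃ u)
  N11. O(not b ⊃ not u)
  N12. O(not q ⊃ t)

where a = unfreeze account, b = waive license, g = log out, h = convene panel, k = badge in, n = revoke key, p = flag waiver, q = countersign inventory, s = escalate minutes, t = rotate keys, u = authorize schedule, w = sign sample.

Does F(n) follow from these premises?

No

Premise 9 is O(not n ⊃ not g); even if O(not g) held, inferring O(not n) would be affirming the consequent — invalid.
No other premise forces O(not n). An ideal world satisfying every premise can still have n true, so F(n) is not derivable.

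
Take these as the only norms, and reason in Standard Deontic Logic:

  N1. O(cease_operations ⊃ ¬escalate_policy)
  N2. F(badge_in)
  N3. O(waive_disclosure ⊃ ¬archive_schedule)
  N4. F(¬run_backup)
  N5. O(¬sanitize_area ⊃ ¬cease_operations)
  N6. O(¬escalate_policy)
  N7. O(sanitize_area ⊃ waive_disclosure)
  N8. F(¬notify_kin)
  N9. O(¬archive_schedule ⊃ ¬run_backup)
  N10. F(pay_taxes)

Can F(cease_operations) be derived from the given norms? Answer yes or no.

Yes

F(¬run_backup) at premise 4 means O(run_backup).
Premise 9, O(¬archive_schedule ⊃ ¬run_backup), contraposes to O(run_backup ⊃ archive_schedule); with O(run_backup) we get O(archive_schedule).
Premise 3 is O(waive_disclosure ⊃ ¬archive_schedule); contrapositively O(archive_schedule ⊃ ¬waive_disclosure). Since O(archive_schedule) holds, K gives O(¬waive_disclosure).
The contrapositive of premise 7 (O(sanitize_area ⊃ waive_disclosure)) is O(¬waive_disclosure ⊃ ¬sanitize_area), and O(¬waive_disclosure) is already established, so O(¬sanitize_area).
From O(¬sanitize_area) and premise 5, O(¬sanitize_area ⊃ ¬cease_operations), we obtain O(¬cease_operations).
Premises 1, 2, 6, 8, 10 do not contribute to this derivation.
So O(¬cease_operations) holds, i.e. F(cease_operations). The claim follows.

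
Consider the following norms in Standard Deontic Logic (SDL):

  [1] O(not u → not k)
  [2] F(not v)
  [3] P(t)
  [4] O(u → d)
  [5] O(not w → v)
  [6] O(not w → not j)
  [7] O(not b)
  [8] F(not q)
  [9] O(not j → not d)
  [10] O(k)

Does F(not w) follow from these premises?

Yes

Premise 10 states O(k) outright.
Premise 1, O(not u → not k), contraposes to O(k → u); with O(k) we get O(u).
From O(u) and premise 4, O(u → d), we obtain O(d).
Premise 9, O(not j → not d), contraposes to O(d → j); with O(d) we get O(j).
The contrapositive of premise 6 (O(not w → not j)) is O(j → w), and O(j) is already established, so O(w).
Premises 2, 3, 5, 7, 8 do not contribute to this derivation.
So O(w) holds, i.e. F(not w). The claim follows.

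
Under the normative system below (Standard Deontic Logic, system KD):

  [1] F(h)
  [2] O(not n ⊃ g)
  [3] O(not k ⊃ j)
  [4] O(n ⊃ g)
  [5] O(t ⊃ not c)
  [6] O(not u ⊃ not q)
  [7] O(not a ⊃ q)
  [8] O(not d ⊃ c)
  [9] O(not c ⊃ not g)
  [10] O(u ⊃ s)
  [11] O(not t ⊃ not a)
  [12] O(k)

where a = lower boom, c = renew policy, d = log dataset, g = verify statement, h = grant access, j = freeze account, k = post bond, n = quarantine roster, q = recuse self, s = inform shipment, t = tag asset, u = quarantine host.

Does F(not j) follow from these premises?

Premise 3 is O(not k ⊃ j), but O(not k) is not derivable from the premises, so it does not yield O(j).
No other premise forces O(j). An ideal world satisfying every premise can still have not j true, so F(not j) is not derivable.

No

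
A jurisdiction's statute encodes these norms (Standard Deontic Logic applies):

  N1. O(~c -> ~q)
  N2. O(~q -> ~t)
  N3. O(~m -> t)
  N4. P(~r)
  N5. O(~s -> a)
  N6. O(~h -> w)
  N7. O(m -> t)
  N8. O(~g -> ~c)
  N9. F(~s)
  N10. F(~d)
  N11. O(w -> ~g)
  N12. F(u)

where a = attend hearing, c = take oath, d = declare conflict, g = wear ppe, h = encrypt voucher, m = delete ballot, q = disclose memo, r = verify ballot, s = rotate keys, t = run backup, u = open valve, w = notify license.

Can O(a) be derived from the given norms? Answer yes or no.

No

Premise 5 is O(~s -> a), but O(~s) is not derivable from the premises, so it does not yield O(a).
No other premise forces O(a). An ideal world satisfying every premise can still have a false, so O(a) is not derivable.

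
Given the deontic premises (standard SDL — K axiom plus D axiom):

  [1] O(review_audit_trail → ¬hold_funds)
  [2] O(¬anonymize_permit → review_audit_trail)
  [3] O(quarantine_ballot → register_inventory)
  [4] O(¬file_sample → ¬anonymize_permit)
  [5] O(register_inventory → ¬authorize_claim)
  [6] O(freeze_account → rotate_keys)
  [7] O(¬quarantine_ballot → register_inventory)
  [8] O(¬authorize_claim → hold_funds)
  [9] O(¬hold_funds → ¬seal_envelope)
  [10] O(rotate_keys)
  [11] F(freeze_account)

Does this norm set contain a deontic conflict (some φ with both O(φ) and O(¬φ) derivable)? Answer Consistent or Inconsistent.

Premise 6 is O(freeze_account → rotate_keys); even if O(rotate_keys) held, inferring O(freeze_account) would be affirming the consequent — invalid.
So O(freeze_account) is not derivable, and the apparent clash with O(¬freeze_account) does not arise.
A world satisfying every obligation exists (e.g. anonymize_permit=true, authorize_claim=false, file_sample=true, freeze_account=false, hold_funds=true, quarantine_ballot=false, register_inventory=true, review_audit_trail=false, rotate_keys=true, seal_envelope=false); no atom is both obligatory and forbidden, so the set is consistent.

Consistent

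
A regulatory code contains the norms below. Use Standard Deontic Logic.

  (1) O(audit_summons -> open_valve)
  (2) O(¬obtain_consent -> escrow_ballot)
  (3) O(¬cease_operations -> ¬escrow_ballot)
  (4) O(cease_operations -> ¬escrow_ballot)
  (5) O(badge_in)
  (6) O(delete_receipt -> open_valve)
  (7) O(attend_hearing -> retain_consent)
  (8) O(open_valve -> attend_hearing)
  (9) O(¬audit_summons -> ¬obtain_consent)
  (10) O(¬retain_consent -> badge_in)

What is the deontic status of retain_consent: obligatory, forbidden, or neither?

Premises 4 and 3 cover both cases: O(cease_operations -> ¬escrow_ballot) and O(¬cease_operations -> ¬escrow_ballot). Since cease_operations ∨ ¬cease_operations is a tautology, O(¬escrow_ballot) follows.
Premise 2, O(¬obtain_consent -> escrow_ballot), contraposes to O(¬escrow_ballot -> obtain_consent); with O(¬escrow_ballot) we get O(obtain_consent).
Premise 9 is O(¬audit_summons -> ¬obtain_consent); contrapositively O(obtain_consent -> audit_summons). Since O(obtain_consent) holds, K gives O(audit_summons).
Applying K to premise 1 (O(audit_summons -> open_valve)) and O(audit_summons) yields O(open_valve).
Premise 8 is O(open_valve -> attend_hearing); since O(open_valve), deontic closure gives O(attend_hearing).
Applying K to premise 7 (O(attend_hearing -> retain_consent)) and O(attend_hearing) yields O(retain_consent).
Premises 5, 6, 10 do not contribute to this derivation.
Hence retain_consent is obligatory.

Obligatory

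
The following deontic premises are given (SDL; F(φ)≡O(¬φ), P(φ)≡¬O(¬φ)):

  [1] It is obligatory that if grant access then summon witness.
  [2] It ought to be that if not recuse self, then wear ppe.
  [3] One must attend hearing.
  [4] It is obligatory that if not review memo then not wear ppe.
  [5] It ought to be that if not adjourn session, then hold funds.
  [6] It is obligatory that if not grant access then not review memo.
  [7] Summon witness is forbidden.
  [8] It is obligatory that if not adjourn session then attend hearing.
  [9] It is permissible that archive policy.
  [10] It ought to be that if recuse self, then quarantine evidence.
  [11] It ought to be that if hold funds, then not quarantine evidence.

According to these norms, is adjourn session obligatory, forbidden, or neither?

Obligatory

Premise 7 is F(summon_witness), i.e. O(¬summon_witness).
The contrapositive of premise 1 (O(grant_access → summon_witness)) is O(¬summon_witness → ¬grant_access), and O(¬summon_witness) is already established, so O(¬grant_access).
From O(¬grant_access) and premise 6, O(¬grant_access → ¬review_memo), we obtain O(¬review_memo).
Applying K to premise 4 (O(¬review_memo → ¬wear_ppe)) and O(¬review_memo) yields O(¬wear_ppe).
The contrapositive of premise 2 (O(¬recuse_self → wear_ppe)) is O(¬wear_ppe → recuse_self), and O(¬wear_ppe) is already established, so O(recuse_self).
From O(recuse_self) and premise 10, O(recuse_self → quarantine_evidence), we obtain O(quarantine_evidence).
Premise 11 is O(hold_funds → ¬quarantine_evidence); contrapositively O(quarantine_evidence → ¬hold_funds). Since O(quarantine_evidence) holds, K gives O(¬hold_funds).
Premise 5 is O(¬adjourn_session → hold_funds); contrapositively O(¬hold_funds → adjourn_session). Since O(¬hold_funds) holds, K gives O(adjourn_session).
Premises 3, 8, 9 do not contribute to this derivation.
Hence adjourn_session is obligatory.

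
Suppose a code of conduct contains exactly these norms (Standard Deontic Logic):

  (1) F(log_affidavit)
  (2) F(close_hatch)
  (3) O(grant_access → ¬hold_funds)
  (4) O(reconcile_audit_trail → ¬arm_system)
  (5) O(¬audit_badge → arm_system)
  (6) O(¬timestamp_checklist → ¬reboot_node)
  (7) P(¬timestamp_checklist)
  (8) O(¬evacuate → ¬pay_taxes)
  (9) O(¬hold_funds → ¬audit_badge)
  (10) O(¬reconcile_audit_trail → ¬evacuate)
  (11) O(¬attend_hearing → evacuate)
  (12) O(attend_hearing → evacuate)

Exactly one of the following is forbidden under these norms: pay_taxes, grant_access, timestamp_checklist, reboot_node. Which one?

Premises 12 and 11 cover both cases: O(attend_hearing → evacuate) and O(¬attend_hearing → evacuate). Since attend_hearing ∨ ¬attend_hearing is a tautology, O(evacuate) follows.
The contrapositive of premise 10 (O(¬reconcile_audit_trail → ¬evacuate)) is O(evacuate → reconcile_audit_trail), and O(evacuate) is already established, so O(reconcile_audit_trail).
Applying K to premise 4 (O(reconcile_audit_trail → ¬arm_system)) and O(reconcile_audit_trail) yields O(¬arm_system).
Premise 5, O(¬audit_badge → arm_system), contraposes to O(¬arm_system → audit_badge); with O(¬arm_system) we get O(audit_badge).
The contrapositive of premise 9 (O(¬hold_funds → ¬audit_badge)) is O(audit_badge → hold_funds), and O(audit_badge) is already established, so O(hold_funds).
Premise 3, O(grant_access → ¬hold_funds), contraposes to O(hold_funds → ¬grant_access); with O(hold_funds) we get O(¬grant_access).
So O(¬grant_access) holds, i.e. grant_access is forbidden. None of the other listed options is forbidden under the premises.

grant_access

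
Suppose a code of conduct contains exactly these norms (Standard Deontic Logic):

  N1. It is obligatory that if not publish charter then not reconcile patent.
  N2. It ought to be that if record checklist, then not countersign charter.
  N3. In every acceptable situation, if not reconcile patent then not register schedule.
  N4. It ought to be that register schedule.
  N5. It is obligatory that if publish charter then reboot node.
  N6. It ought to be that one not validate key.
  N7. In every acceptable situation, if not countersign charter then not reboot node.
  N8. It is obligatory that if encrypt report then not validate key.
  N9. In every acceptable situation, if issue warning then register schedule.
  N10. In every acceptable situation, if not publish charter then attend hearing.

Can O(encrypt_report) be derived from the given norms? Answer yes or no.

Premise 8 is O(encrypt_report → ¬validate_key); even if O(¬validate_key) held, inferring O(encrypt_report) would be affirming the consequent — invalid.
No other premise forces O(encrypt_report). An ideal world satisfying every premise can still have encrypt_report false, so O(encrypt_report) is not derivable.

No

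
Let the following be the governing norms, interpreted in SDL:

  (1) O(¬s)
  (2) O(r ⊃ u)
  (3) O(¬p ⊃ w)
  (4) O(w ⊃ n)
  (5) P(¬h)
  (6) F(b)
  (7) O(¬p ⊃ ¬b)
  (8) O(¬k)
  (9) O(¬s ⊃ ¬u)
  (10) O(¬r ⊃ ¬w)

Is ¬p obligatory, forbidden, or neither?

Premise 1 gives O(¬s).
With premise 9, O(¬s ⊃ ¬u), the K-axiom yields O(¬u).
The contrapositive of premise 2 (O(r ⊃ u)) is O(¬u ⊃ ¬r), and O(¬u) is already established, so O(¬r).
Premise 10 is O(¬r ⊃ ¬w); since O(¬r), deontic closure gives O(¬w).
The contrapositive of premise 3 (O(¬p ⊃ w)) is O(¬w ⊃ p), and O(¬w) is already established, so O(p).
Premises 4, 5, 6, 7, 8 do not contribute to this derivation.
Thus O(p), which is F(¬p): ¬p is forbidden.

Forbidden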